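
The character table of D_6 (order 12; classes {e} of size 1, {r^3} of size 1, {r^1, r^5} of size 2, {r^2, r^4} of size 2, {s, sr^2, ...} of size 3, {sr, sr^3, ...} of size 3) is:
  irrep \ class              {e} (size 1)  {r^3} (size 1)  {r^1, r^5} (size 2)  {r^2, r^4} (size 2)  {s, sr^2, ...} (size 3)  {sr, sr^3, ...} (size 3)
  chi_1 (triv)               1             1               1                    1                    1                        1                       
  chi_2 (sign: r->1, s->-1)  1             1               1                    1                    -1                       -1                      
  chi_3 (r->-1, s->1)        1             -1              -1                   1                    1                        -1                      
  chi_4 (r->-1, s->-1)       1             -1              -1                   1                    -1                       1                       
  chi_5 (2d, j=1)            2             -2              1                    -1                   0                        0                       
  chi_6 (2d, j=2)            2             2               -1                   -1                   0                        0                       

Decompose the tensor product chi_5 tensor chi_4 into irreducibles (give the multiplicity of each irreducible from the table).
chi_5 tensor chi_4 = chi_6 (all other irreducibles have multiplicity 0).

Working: The character of a tensor product is the pointwise product (chi_5 * chi_4)(C) = chi_5(C) * chi_4(C):
  {e}: (2)*(1), {r^3}: (-2)*(-1), {r^1, r^5}: (1)*(-1), {r^2, r^4}: (-1)*(1), {s, sr^2, ...}: (0)*(-1), {sr, sr^3, ...}: (0)*(1)
so (chi_5 * chi_4) takes values
  {e} -> 2, {r^3} -> 2, {r^1, r^5} -> -1, {r^2, r^4} -> -1, {s, sr^2, ...} -> 0, {sr, sr^3, ...} -> 0.
Now take the inner product of this character with each irreducible chi from the table, <chi_5*chi_4, chi> = (1/12) sum_C |C| (chi_5*chi_4)(C) conj(chi(C)):
  <chi_5*chi_4, chi_1> = (1/12)[1*(2)*conj(1) + 1*(2)*conj(1) + 2*(-1)*conj(1) + 2*(-1)*conj(1) + 3*(0)*conj(1) + 3*(0)*conj(1)]
      = (1/12)[(2) + (2) + (-2) + (-2) + (0) + (0)] = 0/12 = 0
  <chi_5*chi_4, chi_2> = (1/12)[1*(2)*conj(1) + 1*(2)*conj(1) + 2*(-1)*conj(1) + 2*(-1)*conj(1) + 3*(0)*conj(-1) + 3*(0)*conj(-1)]
      = (1/12)[(2) + (2) + (-2) + (-2) + (0) + (0)] = 0/12 = 0
  <chi_5*chi_4, chi_3> = (1/12)[1*(2)*conj(1) + 1*(2)*conj(-1) + 2*(-1)*conj(-1) + 2*(-1)*conj(1) + 3*(0)*conj(1) + 3*(0)*conj(-1)]
      = (1/12)[(2) + (-2) + (2) + (-2) + (0) + (0)] = 0/12 = 0
  <chi_5*chi_4, chi_4> = (1/12)[1*(2)*conj(1) + 1*(2)*conj(-1) + 2*(-1)*conj(-1) + 2*(-1)*conj(1) + 3*(0)*conj(-1) + 3*(0)*conj(1)]
      = (1/12)[(2) + (-2) + (2) + (-2) + (0) + (0)] = 0/12 = 0
  <chi_5*chi_4, chi_5> = (1/12)[1*(2)*conj(2) + 1*(2)*conj(-2) + 2*(-1)*conj(1) + 2*(-1)*conj(-1) + 3*(0)*conj(0) + 3*(0)*conj(0)]
      = (1/12)[(4) + (-4) + (-2) + (2) + (0) + (0)] = 0/12 = 0
  <chi_5*chi_4, chi_6> = (1/12)[1*(2)*conj(2) + 1*(2)*conj(2) + 2*(-1)*conj(-1) + 2*(-1)*conj(-1) + 3*(0)*conj(0) + 3*(0)*conj(0)]
      = (1/12)[(4) + (4) + (2) + (2) + (0) + (0)] = 12/12 = 1
Hence the multiplicities are chi_6: 1. Dimension check: dim(chi_5)*dim(chi_4) = 2*1 = 2 and sum (mult * dim) = 1*2 = 2.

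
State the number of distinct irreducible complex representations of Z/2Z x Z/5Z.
10

Details: The number of irreducible complex representations of a finite group equals its number of conjugacy classes. Z/2Z x Z/5Z is abelian of order 10, so every element is its own conjugacy class: 10 classes, so Z/2Z x Z/5Z (order 10) has exactly 10 irreducible complex representations.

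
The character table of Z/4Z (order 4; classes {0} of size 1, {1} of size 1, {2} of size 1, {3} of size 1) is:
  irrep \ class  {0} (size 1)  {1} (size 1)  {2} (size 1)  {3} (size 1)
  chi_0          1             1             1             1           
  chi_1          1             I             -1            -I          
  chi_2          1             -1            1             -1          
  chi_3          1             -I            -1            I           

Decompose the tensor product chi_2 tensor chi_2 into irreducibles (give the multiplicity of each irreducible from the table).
chi_2 tensor chi_2 = chi_0 (all other irreducibles have multiplicity 0).

Justification: The character of a tensor product is the pointwise product (chi_2 * chi_2)(C) = chi_2(C) * chi_2(C):
  {0}: (1)*(1), {1}: (-1)*(-1), {2}: (1)*(1), {3}: (-1)*(-1)
so (chi_2 * chi_2) takes values
  {0} -> 1, {1} -> 1, {2} -> 1, {3} -> 1.
Now take the inner product of this character with each irreducible chi from the table, <chi_2*chi_2, chi> = (1/4) sum_C |C| (chi_2*chi_2)(C) conj(chi(C)):
  <chi_2*chi_2, chi_0> = (1/4)[1*(1)*conj(1) + 1*(1)*conj(1) + 1*(1)*conj(1) + 1*(1)*conj(1)]
      = (1/4)[(1) + (1) + (1) + (1)] = 4/4 = 1
  <chi_2*chi_2, chi_1> = (1/4)[1*(1)*conj(1) + 1*(1)*conj(I) + 1*(1)*conj(-1) + 1*(1)*conj(-I)]
      = (1/4)[(1) + (-I) + (-1) + (I)] = 0/4 = 0
  <chi_2*chi_2, chi_2> = (1/4)[1*(1)*conj(1) + 1*(1)*conj(-1) + 1*(1)*conj(1) + 1*(1)*conj(-1)]
      = (1/4)[(1) + (-1) + (1) + (-1)] = 0/4 = 0
  <chi_2*chi_2, chi_3> = (1/4)[1*(1)*conj(1) + 1*(1)*conj(-I) + 1*(1)*conj(-1) + 1*(1)*conj(I)]
      = (1/4)[(1) + (I) + (-1) + (-I)] = 0/4 = 0
(Exp terms are combined using exp(i*s)*conj(exp(i*t)) = exp(i*(s-t)), and sums of them are collapsed using the identity that for every m > 1 the m distinct m-th roots of unity sum to 0, e.g. 1 + exp(2*I*pi/3) + exp(-2*I*pi/3) = 0.)
Hence the multiplicities are chi_0: 1. Dimension check: dim(chi_2)*dim(chi_2) = 1*1 = 1 and sum (mult * dim) = 1*1 = 1.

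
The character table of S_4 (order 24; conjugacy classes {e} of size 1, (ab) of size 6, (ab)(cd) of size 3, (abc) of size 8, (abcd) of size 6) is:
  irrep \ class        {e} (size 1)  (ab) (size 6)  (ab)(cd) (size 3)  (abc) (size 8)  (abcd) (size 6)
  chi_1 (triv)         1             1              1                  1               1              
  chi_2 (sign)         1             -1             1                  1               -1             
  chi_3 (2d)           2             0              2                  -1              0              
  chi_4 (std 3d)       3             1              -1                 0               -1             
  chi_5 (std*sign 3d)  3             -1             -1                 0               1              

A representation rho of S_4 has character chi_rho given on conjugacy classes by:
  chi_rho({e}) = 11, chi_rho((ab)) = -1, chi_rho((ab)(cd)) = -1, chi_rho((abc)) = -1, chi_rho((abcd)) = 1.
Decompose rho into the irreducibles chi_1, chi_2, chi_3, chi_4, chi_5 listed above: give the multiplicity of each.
Multiplicities: chi_1: 0, chi_2: 0, chi_3: 1, chi_4: 1, chi_5: 2.

Working: Use <chi_rho, chi> = (1/|G|) sum_C |C| * chi_rho(C) * conj(chi(C)) with |G| = 24 for each irreducible chi in the table:
  <chi_rho, chi_1> = (1/24)[1*(11)*conj(1) + 6*(-1)*conj(1) + 3*(-1)*conj(1) + 8*(-1)*conj(1) + 6*(1)*conj(1)]
      = (1/24)[(11) + (-6) + (-3) + (-8) + (6)] = 0/24 = 0
  <chi_rho, chi_2> = (1/24)[1*(11)*conj(1) + 6*(-1)*conj(-1) + 3*(-1)*conj(1) + 8*(-1)*conj(1) + 6*(1)*conj(-1)]
      = (1/24)[(11) + (6) + (-3) + (-8) + (-6)] = 0/24 = 0
  <chi_rho, chi_3> = (1/24)[1*(11)*conj(2) + 6*(-1)*conj(0) + 3*(-1)*conj(2) + 8*(-1)*conj(-1) + 6*(1)*conj(0)]
      = (1/24)[(22) + (0) + (-6) + (8) + (0)] = 24/24 = 1
  <chi_rho, chi_4> = (1/24)[1*(11)*conj(3) + 6*(-1)*conj(1) + 3*(-1)*conj(-1) + 8*(-1)*conj(0) + 6*(1)*conj(-1)]
      = (1/24)[(33) + (-6) + (3) + (0) + (-6)] = 24/24 = 1
  <chi_rho, chi_5> = (1/24)[1*(11)*conj(3) + 6*(-1)*conj(-1) + 3*(-1)*conj(-1) + 8*(-1)*conj(0) + 6*(1)*conj(1)]
      = (1/24)[(33) + (6) + (3) + (0) + (6)] = 48/24 = 2
Dimension check: dim(rho) = sum (mult * dim) = 0*1 + 0*1 + 1*2 + 1*3 + 2*3 = 11 = chi_rho(e) = 11.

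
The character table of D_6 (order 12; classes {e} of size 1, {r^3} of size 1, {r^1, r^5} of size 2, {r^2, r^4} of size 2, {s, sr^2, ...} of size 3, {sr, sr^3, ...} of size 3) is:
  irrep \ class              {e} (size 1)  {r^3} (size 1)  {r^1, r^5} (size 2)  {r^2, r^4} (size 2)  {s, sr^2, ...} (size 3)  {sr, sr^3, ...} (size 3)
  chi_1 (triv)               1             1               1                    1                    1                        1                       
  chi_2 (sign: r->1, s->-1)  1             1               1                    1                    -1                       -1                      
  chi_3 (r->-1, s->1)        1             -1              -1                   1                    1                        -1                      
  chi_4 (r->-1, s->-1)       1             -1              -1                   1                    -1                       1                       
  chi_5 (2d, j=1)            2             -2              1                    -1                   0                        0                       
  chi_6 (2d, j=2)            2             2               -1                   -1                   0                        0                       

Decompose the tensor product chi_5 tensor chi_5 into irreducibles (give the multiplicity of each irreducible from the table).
chi_5 tensor chi_5 = chi_1 + chi_2 + chi_6 (all other irreducibles have multiplicity 0).

Explanation: The character of a tensor product is the pointwise product (chi_5 * chi_5)(C) = chi_5(C) * chi_5(C):
  {e}: (2)*(2), {r^3}: (-2)*(-2), {r^1, r^5}: (1)*(1), {r^2, r^4}: (-1)*(-1), {s, sr^2, ...}: (0)*(0), {sr, sr^3, ...}: (0)*(0)
so (chi_5 * chi_5) takes values
  {e} -> 4, {r^3} -> 4, {r^1, r^5} -> 1, {r^2, r^4} -> 1, {s, sr^2, ...} -> 0, {sr, sr^3, ...} -> 0.
Now take the inner product of this character with each irreducible chi from the table, <chi_5*chi_5, chi> = (1/12) sum_C |C| (chi_5*chi_5)(C) conj(chi(C)):
  <chi_5*chi_5, chi_1> = (1/12)[1*(4)*conj(1) + 1*(4)*conj(1) + 2*(1)*conj(1) + 2*(1)*conj(1) + 3*(0)*conj(1) + 3*(0)*conj(1)]
      = (1/12)[(4) + (4) + (2) + (2) + (0) + (0)] = 12/12 = 1
  <chi_5*chi_5, chi_2> = (1/12)[1*(4)*conj(1) + 1*(4)*conj(1) + 2*(1)*conj(1) + 2*(1)*conj(1) + 3*(0)*conj(-1) + 3*(0)*conj(-1)]
      = (1/12)[(4) + (4) + (2) + (2) + (0) + (0)] = 12/12 = 1
  <chi_5*chi_5, chi_3> = (1/12)[1*(4)*conj(1) + 1*(4)*conj(-1) + 2*(1)*conj(-1) + 2*(1)*conj(1) + 3*(0)*conj(1) + 3*(0)*conj(-1)]
      = (1/12)[(4) + (-4) + (-2) + (2) + (0) + (0)] = 0/12 = 0
  <chi_5*chi_5, chi_4> = (1/12)[1*(4)*conj(1) + 1*(4)*conj(-1) + 2*(1)*conj(-1) + 2*(1)*conj(1) + 3*(0)*conj(-1) + 3*(0)*conj(1)]
      = (1/12)[(4) + (-4) + (-2) + (2) + (0) + (0)] = 0/12 = 0
  <chi_5*chi_5, chi_5> = (1/12)[1*(4)*conj(2) + 1*(4)*conj(-2) + 2*(1)*conj(1) + 2*(1)*conj(-1) + 3*(0)*conj(0) + 3*(0)*conj(0)]
      = (1/12)[(8) + (-8) + (2) + (-2) + (0) + (0)] = 0/12 = 0
  <chi_5*chi_5, chi_6> = (1/12)[1*(4)*conj(2) + 1*(4)*conj(2) + 2*(1)*conj(-1) + 2*(1)*conj(-1) + 3*(0)*conj(0) + 3*(0)*conj(0)]
      = (1/12)[(8) + (8) + (-2) + (-2) + (0) + (0)] = 12/12 = 1
Hence the multiplicities are chi_1: 1, chi_2: 1, chi_6: 1. Dimension check: dim(chi_5)*dim(chi_5) = 2*2 = 4 and sum (mult * dim) = 1*1 + 1*1 + 1*2 = 4.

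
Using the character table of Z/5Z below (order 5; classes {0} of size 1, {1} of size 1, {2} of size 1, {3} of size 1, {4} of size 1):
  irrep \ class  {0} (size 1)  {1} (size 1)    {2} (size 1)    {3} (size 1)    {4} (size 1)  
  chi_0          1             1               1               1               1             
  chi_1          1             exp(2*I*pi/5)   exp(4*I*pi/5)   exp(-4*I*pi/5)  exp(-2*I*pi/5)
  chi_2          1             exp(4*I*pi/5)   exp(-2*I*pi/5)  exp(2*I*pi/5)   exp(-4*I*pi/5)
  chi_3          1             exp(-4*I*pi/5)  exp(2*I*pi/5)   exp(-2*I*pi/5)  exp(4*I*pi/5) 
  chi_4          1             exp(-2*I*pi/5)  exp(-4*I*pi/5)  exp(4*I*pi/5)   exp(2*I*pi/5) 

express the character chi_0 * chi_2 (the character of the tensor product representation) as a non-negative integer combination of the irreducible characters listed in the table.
chi_0 tensor chi_2 = chi_2 (all other irreducibles have multiplicity 0).

Derivation: The character of a tensor product is the pointwise product (chi_0 * chi_2)(C) = chi_0(C) * chi_2(C):
  {0}: (1)*(1), {1}: (1)*(exp(4*I*pi/5)), {2}: (1)*(exp(-2*I*pi/5)), {3}: (1)*(exp(2*I*pi/5)), {4}: (1)*(exp(-4*I*pi/5))
so (chi_0 * chi_2) takes values
  {0} -> 1, {1} -> exp(4*I*pi/5), {2} -> exp(-2*I*pi/5), {3} -> exp(2*I*pi/5), {4} -> exp(-4*I*pi/5).
Now take the inner product of this character with each irreducible chi from the table, <chi_0*chi_2, chi> = (1/5) sum_C |C| (chi_0*chi_2)(C) conj(chi(C)):
  <chi_0*chi_2, chi_0> = (1/5)[1*(1)*conj(1) + 1*(exp(4*I*pi/5))*conj(1) + 1*(exp(-2*I*pi/5))*conj(1) + 1*(exp(2*I*pi/5))*conj(1) + 1*(exp(-4*I*pi/5))*conj(1)]
      = (1/5)[(1) + (exp(4*I*pi/5)) + (exp(-2*I*pi/5)) + (exp(2*I*pi/5)) + (exp(-4*I*pi/5))] = 0/5 = 0
  <chi_0*chi_2, chi_1> = (1/5)[1*(1)*conj(1) + 1*(exp(4*I*pi/5))*conj(exp(2*I*pi/5)) + 1*(exp(-2*I*pi/5))*conj(exp(4*I*pi/5)) + 1*(exp(2*I*pi/5))*conj(exp(-4*I*pi/5)) + 1*(exp(-4*I*pi/5))*conj(exp(-2*I*pi/5))]
      = (1/5)[(1) + (exp(2*I*pi/5)) + (exp(4*I*pi/5)) + (exp(-4*I*pi/5)) + (exp(-2*I*pi/5))] = 0/5 = 0
  <chi_0*chi_2, chi_2> = (1/5)[1*(1)*conj(1) + 1*(exp(4*I*pi/5))*conj(exp(4*I*pi/5)) + 1*(exp(-2*I*pi/5))*conj(exp(-2*I*pi/5)) + 1*(exp(2*I*pi/5))*conj(exp(2*I*pi/5)) + 1*(exp(-4*I*pi/5))*conj(exp(-4*I*pi/5))]
      = (1/5)[(1) + (1) + (1) + (1) + (1)] = 5/5 = 1
  <chi_0*chi_2, chi_3> = (1/5)[1*(1)*conj(1) + 1*(exp(4*I*pi/5))*conj(exp(-4*I*pi/5)) + 1*(exp(-2*I*pi/5))*conj(exp(2*I*pi/5)) + 1*(exp(2*I*pi/5))*conj(exp(-2*I*pi/5)) + 1*(exp(-4*I*pi/5))*conj(exp(4*I*pi/5))]
      = (1/5)[(1) + (exp(-2*I*pi/5)) + (exp(-4*I*pi/5)) + (exp(4*I*pi/5)) + (exp(2*I*pi/5))] = 0/5 = 0
  <chi_0*chi_2, chi_4> = (1/5)[1*(1)*conj(1) + 1*(exp(4*I*pi/5))*conj(exp(-2*I*pi/5)) + 1*(exp(-2*I*pi/5))*conj(exp(-4*I*pi/5)) + 1*(exp(2*I*pi/5))*conj(exp(4*I*pi/5)) + 1*(exp(-4*I*pi/5))*conj(exp(2*I*pi/5))]
      = (1/5)[(1) + (exp(-4*I*pi/5)) + (exp(2*I*pi/5)) + (exp(-2*I*pi/5)) + (exp(4*I*pi/5))] = 0/5 = 0
(Exp terms are combined using exp(i*s)*conj(exp(i*t)) = exp(i*(s-t)), and sums of them are collapsed using the identity that for every m > 1 the m distinct m-th roots of unity sum to 0, e.g. 1 + exp(2*I*pi/3) + exp(-2*I*pi/3) = 0.)
Hence the multiplicities are chi_2: 1. Dimension check: dim(chi_0)*dim(chi_2) = 1*1 = 1 and sum (mult * dim) = 1*1 = 1.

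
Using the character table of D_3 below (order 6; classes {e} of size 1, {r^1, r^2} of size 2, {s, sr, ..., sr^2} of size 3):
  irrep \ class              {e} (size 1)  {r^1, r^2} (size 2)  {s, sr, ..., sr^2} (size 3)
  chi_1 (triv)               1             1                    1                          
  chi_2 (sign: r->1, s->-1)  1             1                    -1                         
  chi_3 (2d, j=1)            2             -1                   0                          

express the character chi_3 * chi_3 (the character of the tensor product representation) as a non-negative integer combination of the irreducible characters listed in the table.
chi_3 tensor chi_3 = chi_1 + chi_2 + chi_3 (all other irreducibles have multiplicity 0).

Solution. The character of a tensor product is the pointwise product (chi_3 * chi_3)(C) = chi_3(C) * chi_3(C):
  {e}: (2)*(2), {r^1, r^2}: (-1)*(-1), {s, sr, ..., sr^2}: (0)*(0)
so (chi_3 * chi_3) takes values
  {e} -> 4, {r^1, r^2} -> 1, {s, sr, ..., sr^2} -> 0.
Now take the inner product of this character with each irreducible chi from the table, <chi_3*chi_3, chi> = (1/6) sum_C |C| (chi_3*chi_3)(C) conj(chi(C)):
  <chi_3*chi_3, chi_1> = (1/6)[1*(4)*conj(1) + 2*(1)*conj(1) + 3*(0)*conj(1)]
      = (1/6)[(4) + (2) + (0)] = 6/6 = 1
  <chi_3*chi_3, chi_2> = (1/6)[1*(4)*conj(1) + 2*(1)*conj(1) + 3*(0)*conj(-1)]
      = (1/6)[(4) + (2) + (0)] = 6/6 = 1
  <chi_3*chi_3, chi_3> = (1/6)[1*(4)*conj(2) + 2*(1)*conj(-1) + 3*(0)*conj(0)]
      = (1/6)[(8) + (-2) + (0)] = 6/6 = 1
Hence the multiplicities are chi_1: 1, chi_2: 1, chi_3: 1. Dimension check: dim(chi_3)*dim(chi_3) = 2*2 = 4 and sum (mult * dim) = 1*1 + 1*1 + 1*2 = 4.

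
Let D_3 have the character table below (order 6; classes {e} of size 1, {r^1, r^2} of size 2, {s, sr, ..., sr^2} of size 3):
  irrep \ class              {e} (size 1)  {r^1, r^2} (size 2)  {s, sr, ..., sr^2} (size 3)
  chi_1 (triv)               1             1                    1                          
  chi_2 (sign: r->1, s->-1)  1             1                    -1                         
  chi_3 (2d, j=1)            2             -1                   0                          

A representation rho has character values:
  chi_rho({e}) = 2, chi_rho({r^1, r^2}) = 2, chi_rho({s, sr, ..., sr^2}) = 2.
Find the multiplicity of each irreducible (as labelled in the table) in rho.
Multiplicities: chi_1: 2, chi_2: 0, chi_3: 0.

Justification: Use <chi_rho, chi> = (1/|G|) sum_C |C| * chi_rho(C) * conj(chi(C)) with |G| = 6 for each irreducible chi in the table:
  <chi_rho, chi_1> = (1/6)[1*(2)*conj(1) + 2*(2)*conj(1) + 3*(2)*conj(1)]
      = (1/6)[(2) + (4) + (6)] = 12/6 = 2
  <chi_rho, chi_2> = (1/6)[1*(2)*conj(1) + 2*(2)*conj(1) + 3*(2)*conj(-1)]
      = (1/6)[(2) + (4) + (-6)] = 0/6 = 0
  <chi_rho, chi_3> = (1/6)[1*(2)*conj(2) + 2*(2)*conj(-1) + 3*(2)*conj(0)]
      = (1/6)[(4) + (-4) + (0)] = 0/6 = 0
Dimension check: dim(rho) = sum (mult * dim) = 2*1 + 0*1 + 0*2 = 2 = chi_rho(e) = 2.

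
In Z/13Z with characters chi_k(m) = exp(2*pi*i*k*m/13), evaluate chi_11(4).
chi_11(4) = zeta_13^44 = exp(10*I*pi/13)

Details: chi_11(4) = zeta_13^(11*4) = zeta_13^44. Since zeta_13^13 = 1, this equals zeta_13^5 = exp(2*pi*i*5/13) = exp(10*I*pi/13).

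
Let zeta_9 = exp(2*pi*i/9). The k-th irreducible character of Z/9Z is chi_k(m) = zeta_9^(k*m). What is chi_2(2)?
chi_2(2) = zeta_9^4 = exp(8*I*pi/9)

Explanation: chi_2(2) = zeta_9^(2*2) = zeta_9^4. Since zeta_9^9 = 1, this equals zeta_9^4 = exp(2*pi*i*4/9) = exp(8*I*pi/9).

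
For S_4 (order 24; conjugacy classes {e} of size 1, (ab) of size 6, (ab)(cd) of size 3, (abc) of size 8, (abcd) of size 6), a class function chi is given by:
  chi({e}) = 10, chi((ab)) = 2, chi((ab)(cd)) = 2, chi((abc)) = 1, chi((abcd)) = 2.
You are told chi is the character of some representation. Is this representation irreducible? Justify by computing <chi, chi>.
Not irreducible (reducible): <chi, chi> = 7 > 1.

Solution. <chi, chi> = (1/|G|) sum_C |C| * |chi(C)|^2 = (1/24)[1*|10|^2 + 6*|2|^2 + 3*|2|^2 + 8*|1|^2 + 6*|2|^2]
  = (1/24)[(100) + (24) + (12) + (8) + (24)] = 168/24 = 7.
A character is irreducible iff <chi, chi> = 1, so this representation is reducible.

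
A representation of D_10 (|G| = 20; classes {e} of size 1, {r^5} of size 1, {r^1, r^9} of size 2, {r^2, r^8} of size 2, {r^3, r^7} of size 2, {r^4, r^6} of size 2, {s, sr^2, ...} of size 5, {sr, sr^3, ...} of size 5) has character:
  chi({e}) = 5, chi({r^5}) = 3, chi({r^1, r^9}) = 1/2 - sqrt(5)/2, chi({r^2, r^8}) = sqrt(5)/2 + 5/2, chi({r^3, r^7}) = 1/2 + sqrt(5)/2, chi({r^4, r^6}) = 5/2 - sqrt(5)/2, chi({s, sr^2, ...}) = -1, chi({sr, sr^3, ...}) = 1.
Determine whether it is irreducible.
Not irreducible (reducible): <chi, chi> = 4 > 1.

Derivation: <chi, chi> = (1/|G|) sum_C |C| * |chi(C)|^2 = (1/20)[1*|5|^2 + 1*|3|^2 + 2*|1/2 - sqrt(5)/2|^2 + 2*|sqrt(5)/2 + 5/2|^2 + 2*|1/2 + sqrt(5)/2|^2 + 2*|5/2 - sqrt(5)/2|^2 + 5*|-1|^2 + 5*|1|^2]
  = (1/20)[(25) + (9) + (3 - sqrt(5)) + (5*sqrt(5) + 15) + (sqrt(5) + 3) + (15 - 5*sqrt(5)) + (5) + (5)] = 80/20 = 4.
A character is irreducible iff <chi, chi> = 1, so this representation is reducible.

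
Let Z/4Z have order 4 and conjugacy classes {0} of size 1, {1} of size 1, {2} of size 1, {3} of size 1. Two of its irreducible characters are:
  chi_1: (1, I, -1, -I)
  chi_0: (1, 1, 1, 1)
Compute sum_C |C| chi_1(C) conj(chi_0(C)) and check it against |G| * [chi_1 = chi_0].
Sum = 0; so <chi_1, chi_0> = 0 (distinct irreducibles are orthogonal).

Compute term by term over conjugacy classes (|C| * chi_1(C) * conj(chi_0(C))):
  1*(1)*conj(1) + 1*(I)*conj(1) + 1*(-1)*conj(1) + 1*(-I)*conj(1)
  = (1) + (I) + (-1) + (-I)
  = 0.
(Exp terms are combined using exp(i*s)*conj(exp(i*t)) = exp(i*(s-t)), and sums of them are collapsed using the identity that for every m > 1 the m distinct m-th roots of unity sum to 0, e.g. 1 + exp(2*I*pi/3) + exp(-2*I*pi/3) = 0.)
Dividing by |G| = 4 gives 0/4 = 0, matching the row-orthogonality relation <chi_1, chi_0> = [chi_1 = chi_0].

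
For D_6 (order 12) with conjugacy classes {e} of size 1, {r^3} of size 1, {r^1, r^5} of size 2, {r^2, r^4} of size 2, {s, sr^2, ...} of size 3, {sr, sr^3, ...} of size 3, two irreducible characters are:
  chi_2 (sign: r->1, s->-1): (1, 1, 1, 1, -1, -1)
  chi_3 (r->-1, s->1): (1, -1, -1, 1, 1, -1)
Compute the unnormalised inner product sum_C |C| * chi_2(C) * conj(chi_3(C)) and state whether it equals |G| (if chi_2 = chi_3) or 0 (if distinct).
Sum = 0; so <chi_2, chi_3> = 0 (distinct irreducibles are orthogonal).

Solution. Compute term by term over conjugacy classes (|C| * chi_2(C) * conj(chi_3(C))):
  1*(1)*conj(1) + 1*(1)*conj(-1) + 2*(1)*conj(-1) + 2*(1)*conj(1) + 3*(-1)*conj(1) + 3*(-1)*conj(-1)
  = (1) + (-1) + (-2) + (2) + (-3) + (3)
  = 0.
Dividing by |G| = 12 gives 0/12 = 0, matching the row-orthogonality relation <chi_2, chi_3> = [chi_2 = chi_3].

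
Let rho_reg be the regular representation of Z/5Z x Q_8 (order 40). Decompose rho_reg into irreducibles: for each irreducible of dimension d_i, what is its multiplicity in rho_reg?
Each irreducible V_i of dimension d_i appears with multiplicity d_i, i.e. rho_reg = (direct sum over all irreducibles V_i) d_i V_i. The irreducible dimensions for Z/5Z x Q_8 are 1, 1, 1, 1, 1, 1, 1, 1, 1, 1, 1, 1, 1, 1, 1, 1, 1, 1, 1, 1, 2, 2, 2, 2, 2: 20 irreducibles of dimension 1, each with multiplicity 1; 5 irreducibles of dimension 2, each with multiplicity 2. Total dimension 20*1*1 + 5*2*2 = 40 = |G|.

Solution. General theorem: in the regular representation of a finite group G, each irreducible appears with multiplicity equal to its dimension. Check: dim(rho_reg) = sum d_i^2 = 1 + 1 + 1 + 1 + 1 + 1 + 1 + 1 + 1 + 1 + 1 + 1 + 1 + 1 + 1 + 1 + 1 + 1 + 1 + 1 + 4 + 4 + 4 + 4 + 4 = 40 = |G|.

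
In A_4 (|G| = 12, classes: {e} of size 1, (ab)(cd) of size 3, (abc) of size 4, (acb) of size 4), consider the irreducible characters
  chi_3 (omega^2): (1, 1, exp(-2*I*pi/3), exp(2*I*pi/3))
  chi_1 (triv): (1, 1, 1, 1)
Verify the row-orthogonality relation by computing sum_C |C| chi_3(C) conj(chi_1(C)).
Sum = 0; so <chi_3, chi_1> = 0 (distinct irreducibles are orthogonal).

Derivation: Compute term by term over conjugacy classes (|C| * chi_3(C) * conj(chi_1(C))):
  1*(1)*conj(1) + 3*(1)*conj(1) + 4*(exp(-2*I*pi/3))*conj(1) + 4*(exp(2*I*pi/3))*conj(1)
  = (1) + (3) + (4*exp(-2*I*pi/3)) + (4*exp(2*I*pi/3))
  = 0.
(Exp terms are combined using exp(i*s)*conj(exp(i*t)) = exp(i*(s-t)), and sums of them are collapsed using the identity that for every m > 1 the m distinct m-th roots of unity sum to 0, e.g. 1 + exp(2*I*pi/3) + exp(-2*I*pi/3) = 0.)
Dividing by |G| = 12 gives 0/12 = 0, matching the row-orthogonality relation <chi_3, chi_1> = [chi_3 = chi_1].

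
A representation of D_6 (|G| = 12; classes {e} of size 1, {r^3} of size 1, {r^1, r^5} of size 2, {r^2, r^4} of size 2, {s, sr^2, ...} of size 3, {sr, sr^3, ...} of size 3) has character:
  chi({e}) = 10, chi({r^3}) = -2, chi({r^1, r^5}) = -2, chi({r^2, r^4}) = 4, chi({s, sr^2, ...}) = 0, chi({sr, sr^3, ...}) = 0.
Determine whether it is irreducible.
Not irreducible (reducible): <chi, chi> = 12 > 1.

Argument: <chi, chi> = (1/|G|) sum_C |C| * |chi(C)|^2 = (1/12)[1*|10|^2 + 1*|-2|^2 + 2*|-2|^2 + 2*|4|^2 + 3*|0|^2 + 3*|0|^2]
  = (1/12)[(100) + (4) + (8) + (32) + (0) + (0)] = 144/12 = 12.
A character is irreducible iff <chi, chi> = 1, so this representation is reducible.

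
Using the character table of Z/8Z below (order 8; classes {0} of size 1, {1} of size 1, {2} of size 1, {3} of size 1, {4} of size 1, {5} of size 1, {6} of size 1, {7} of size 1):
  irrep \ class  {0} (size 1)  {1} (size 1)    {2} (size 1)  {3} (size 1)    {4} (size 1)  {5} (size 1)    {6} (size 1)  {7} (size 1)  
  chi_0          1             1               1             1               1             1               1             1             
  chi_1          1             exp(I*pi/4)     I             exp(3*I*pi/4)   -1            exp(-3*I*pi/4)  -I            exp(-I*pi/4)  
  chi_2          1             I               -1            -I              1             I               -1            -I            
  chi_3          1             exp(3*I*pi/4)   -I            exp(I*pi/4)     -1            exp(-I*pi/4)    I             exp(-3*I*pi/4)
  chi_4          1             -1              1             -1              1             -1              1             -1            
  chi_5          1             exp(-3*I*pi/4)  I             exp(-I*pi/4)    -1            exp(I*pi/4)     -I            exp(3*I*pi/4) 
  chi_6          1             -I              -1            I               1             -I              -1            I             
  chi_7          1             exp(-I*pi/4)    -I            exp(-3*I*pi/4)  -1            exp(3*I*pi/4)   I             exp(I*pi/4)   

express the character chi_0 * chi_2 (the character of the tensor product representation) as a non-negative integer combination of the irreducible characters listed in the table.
chi_0 tensor chi_2 = chi_2 (all other irreducibles have multiplicity 0).

Derivation: The character of a tensor product is the pointwise product (chi_0 * chi_2)(C) = chi_0(C) * chi_2(C):
  {0}: (1)*(1), {1}: (1)*(I), {2}: (1)*(-1), {3}: (1)*(-I), {4}: (1)*(1), {5}: (1)*(I), {6}: (1)*(-1), {7}: (1)*(-I)
so (chi_0 * chi_2) takes values
  {0} -> 1, {1} -> I, {2} -> -1, {3} -> -I, {4} -> 1, {5} -> I, {6} -> -1, {7} -> -I.
Now take the inner product of this character with each irreducible chi from the table, <chi_0*chi_2, chi> = (1/8) sum_C |C| (chi_0*chi_2)(C) conj(chi(C)):
  <chi_0*chi_2, chi_0> = (1/8)[1*(1)*conj(1) + 1*(I)*conj(1) + 1*(-1)*conj(1) + 1*(-I)*conj(1) + 1*(1)*conj(1) + 1*(I)*conj(1) + 1*(-1)*conj(1) + 1*(-I)*conj(1)]
      = (1/8)[(1) + (I) + (-1) + (-I) + (1) + (I) + (-1) + (-I)] = 0/8 = 0
  <chi_0*chi_2, chi_1> = (1/8)[1*(1)*conj(1) + 1*(I)*conj(exp(I*pi/4)) + 1*(-1)*conj(I) + 1*(-I)*conj(exp(3*I*pi/4)) + 1*(1)*conj(-1) + 1*(I)*conj(exp(-3*I*pi/4)) + 1*(-1)*conj(-I) + 1*(-I)*conj(exp(-I*pi/4))]
      = (1/8)[(1) + (exp(I*pi/4)) + (I) + (-exp(-I*pi/4)) + (-1) + (exp(-3*I*pi/4)) + (-I) + (-exp(3*I*pi/4))] = 0/8 = 0
  <chi_0*chi_2, chi_2> = (1/8)[1*(1)*conj(1) + 1*(I)*conj(I) + 1*(-1)*conj(-1) + 1*(-I)*conj(-I) + 1*(1)*conj(1) + 1*(I)*conj(I) + 1*(-1)*conj(-1) + 1*(-I)*conj(-I)]
      = (1/8)[(1) + (1) + (1) + (1) + (1) + (1) + (1) + (1)] = 8/8 = 1
  <chi_0*chi_2, chi_3> = (1/8)[1*(1)*conj(1) + 1*(I)*conj(exp(3*I*pi/4)) + 1*(-1)*conj(-I) + 1*(-I)*conj(exp(I*pi/4)) + 1*(1)*conj(-1) + 1*(I)*conj(exp(-I*pi/4)) + 1*(-1)*conj(I) + 1*(-I)*conj(exp(-3*I*pi/4))]
      = (1/8)[(1) + (exp(-I*pi/4)) + (-I) + (-exp(I*pi/4)) + (-1) + (exp(3*I*pi/4)) + (I) + (-exp(-3*I*pi/4))] = 0/8 = 0
  <chi_0*chi_2, chi_4> = (1/8)[1*(1)*conj(1) + 1*(I)*conj(-1) + 1*(-1)*conj(1) + 1*(-I)*conj(-1) + 1*(1)*conj(1) + 1*(I)*conj(-1) + 1*(-1)*conj(1) + 1*(-I)*conj(-1)]
      = (1/8)[(1) + (-I) + (-1) + (I) + (1) + (-I) + (-1) + (I)] = 0/8 = 0
  <chi_0*chi_2, chi_5> = (1/8)[1*(1)*conj(1) + 1*(I)*conj(exp(-3*I*pi/4)) + 1*(-1)*conj(I) + 1*(-I)*conj(exp(-I*pi/4)) + 1*(1)*conj(-1) + 1*(I)*conj(exp(I*pi/4)) + 1*(-1)*conj(-I) + 1*(-I)*conj(exp(3*I*pi/4))]
      = (1/8)[(1) + (exp(-3*I*pi/4)) + (I) + (-exp(3*I*pi/4)) + (-1) + (exp(I*pi/4)) + (-I) + (-exp(-I*pi/4))] = 0/8 = 0
  <chi_0*chi_2, chi_6> = (1/8)[1*(1)*conj(1) + 1*(I)*conj(-I) + 1*(-1)*conj(-1) + 1*(-I)*conj(I) + 1*(1)*conj(1) + 1*(I)*conj(-I) + 1*(-1)*conj(-1) + 1*(-I)*conj(I)]
      = (1/8)[(1) + (-1) + (1) + (-1) + (1) + (-1) + (1) + (-1)] = 0/8 = 0
  <chi_0*chi_2, chi_7> = (1/8)[1*(1)*conj(1) + 1*(I)*conj(exp(-I*pi/4)) + 1*(-1)*conj(-I) + 1*(-I)*conj(exp(-3*I*pi/4)) + 1*(1)*conj(-1) + 1*(I)*conj(exp(3*I*pi/4)) + 1*(-1)*conj(I) + 1*(-I)*conj(exp(I*pi/4))]
      = (1/8)[(1) + (exp(3*I*pi/4)) + (-I) + (-exp(-3*I*pi/4)) + (-1) + (exp(-I*pi/4)) + (I) + (-exp(I*pi/4))] = 0/8 = 0
(Exp terms are combined using exp(i*s)*conj(exp(i*t)) = exp(i*(s-t)), and sums of them are collapsed using the identity that for every m > 1 the m distinct m-th roots of unity sum to 0, e.g. 1 + exp(2*I*pi/3) + exp(-2*I*pi/3) = 0.)
Hence the multiplicities are chi_2: 1. Dimension check: dim(chi_0)*dim(chi_2) = 1*1 = 1 and sum (mult * dim) = 1*1 = 1.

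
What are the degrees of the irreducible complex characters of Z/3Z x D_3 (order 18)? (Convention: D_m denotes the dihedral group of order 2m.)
Dimensions: 1, 1, 1, 1, 1, 1, 2, 2, 2

Details: There are 9 irreducibles (= number of conjugacy classes). Their dimensions d_i satisfy sum d_i^2 = |G| = 18: 1 + 1 + 1 + 1 + 1 + 1 + 4 + 4 + 4 = 18. (For the product with Z/3Z: each of the 3 1-dim characters of Z/3Z tensors with each irrep of D_3, giving 3 copies of each D_3-dimension.)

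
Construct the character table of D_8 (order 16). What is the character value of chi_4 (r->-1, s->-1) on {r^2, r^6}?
Conjugacy classes: {e} of size 1, {r^4} of size 1, {r^1, r^7} of size 2, {r^2, r^6} of size 2, {r^3, r^5} of size 2, {s, sr^2, ...} of size 4, {sr, sr^3, ...} of size 4.
Character table:
  irrep \ class              {e} (size 1)  {r^4} (size 1)  {r^1, r^7} (size 2)  {r^2, r^6} (size 2)  {r^3, r^5} (size 2)  {s, sr^2, ...} (size 4)  {sr, sr^3, ...} (size 4)
  chi_1 (triv)               1             1               1                    1                    1                    1                        1                       
  chi_2 (sign: r->1, s->-1)  1             1               1                    1                    1                    -1                       -1                      
  chi_3 (r->-1, s->1)        1             1               -1                   1                    -1                   1                        -1                      
  chi_4 (r->-1, s->-1)       1             1               -1                   1                    -1                   -1                       1                       
  chi_5 (2d, j=1)            2             -2              sqrt(2)              0                    -sqrt(2)             0                        0                       
  chi_6 (2d, j=2)            2             2               0                    -2                   0                    0                        0                       
  chi_7 (2d, j=3)            2             -2              -sqrt(2)             0                    sqrt(2)              0                        0                       

Spot check: chi_4 (r->-1, s->-1) on {r^2, r^6} = 1.

Working: D_8 has order 2*8 = 16 with 7 conjugacy classes, hence 7 irreducibles. Sum of squared dims 1 + 1 + 1 + 1 + 4 + 4 + 4 = 16 = |G|. Linear characters come from the abelianisation; the 2-dimensional irreps have character r^k -> 2*cos(2*pi*j*k/8), reflections -> 0.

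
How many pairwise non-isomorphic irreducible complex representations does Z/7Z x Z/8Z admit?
56

Reasoning: The number of irreducible complex representations of a finite group equals its number of conjugacy classes. Z/7Z x Z/8Z is abelian of order 56, so every element is its own conjugacy class: 56 classes, so Z/7Z x Z/8Z (order 56) has exactly 56 irreducible complex representations.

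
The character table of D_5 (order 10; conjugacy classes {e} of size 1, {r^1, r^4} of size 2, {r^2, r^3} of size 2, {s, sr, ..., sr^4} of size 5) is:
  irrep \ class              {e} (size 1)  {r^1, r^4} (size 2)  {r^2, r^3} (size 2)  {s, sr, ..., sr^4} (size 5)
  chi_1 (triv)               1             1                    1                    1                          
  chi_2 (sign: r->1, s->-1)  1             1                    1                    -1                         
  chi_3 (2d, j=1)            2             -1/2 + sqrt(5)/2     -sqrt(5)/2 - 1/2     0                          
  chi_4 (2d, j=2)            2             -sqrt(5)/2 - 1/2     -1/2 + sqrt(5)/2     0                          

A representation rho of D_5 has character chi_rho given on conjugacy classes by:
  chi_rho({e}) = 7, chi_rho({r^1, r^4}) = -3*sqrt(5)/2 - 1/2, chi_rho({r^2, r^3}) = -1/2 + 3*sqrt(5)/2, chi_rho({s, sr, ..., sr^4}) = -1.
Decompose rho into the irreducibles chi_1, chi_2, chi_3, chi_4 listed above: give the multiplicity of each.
Multiplicities: chi_1: 0, chi_2: 1, chi_3: 0, chi_4: 3.

Explanation: Use <chi_rho, chi> = (1/|G|) sum_C |C| * chi_rho(C) * conj(chi(C)) with |G| = 10 for each irreducible chi in the table:
  <chi_rho, chi_1> = (1/10)[1*(7)*conj(1) + 2*(-3*sqrt(5)/2 - 1/2)*conj(1) + 2*(-1/2 + 3*sqrt(5)/2)*conj(1) + 5*(-1)*conj(1)]
      = (1/10)[(7) + (-3*sqrt(5) - 1) + (-1 + 3*sqrt(5)) + (-5)] = 0/10 = 0
  <chi_rho, chi_2> = (1/10)[1*(7)*conj(1) + 2*(-3*sqrt(5)/2 - 1/2)*conj(1) + 2*(-1/2 + 3*sqrt(5)/2)*conj(1) + 5*(-1)*conj(-1)]
      = (1/10)[(7) + (-3*sqrt(5) - 1) + (-1 + 3*sqrt(5)) + (5)] = 10/10 = 1
  <chi_rho, chi_3> = (1/10)[1*(7)*conj(2) + 2*(-3*sqrt(5)/2 - 1/2)*conj(-1/2 + sqrt(5)/2) + 2*(-1/2 + 3*sqrt(5)/2)*conj(-sqrt(5)/2 - 1/2) + 5*(-1)*conj(0)]
      = (1/10)[(14) + (-7 + sqrt(5)) + (-7 - sqrt(5)) + (0)] = 0/10 = 0
  <chi_rho, chi_4> = (1/10)[1*(7)*conj(2) + 2*(-3*sqrt(5)/2 - 1/2)*conj(-sqrt(5)/2 - 1/2) + 2*(-1/2 + 3*sqrt(5)/2)*conj(-1/2 + sqrt(5)/2) + 5*(-1)*conj(0)]
      = (1/10)[(14) + (2*sqrt(5) + 8) + (8 - 2*sqrt(5)) + (0)] = 30/10 = 3
Dimension check: dim(rho) = sum (mult * dim) = 0*1 + 1*1 + 0*2 + 3*2 = 7 = chi_rho(e) = 7.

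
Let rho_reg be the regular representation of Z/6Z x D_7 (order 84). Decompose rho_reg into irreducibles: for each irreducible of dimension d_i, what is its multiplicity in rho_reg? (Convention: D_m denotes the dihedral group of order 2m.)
Each irreducible V_i of dimension d_i appears with multiplicity d_i, i.e. rho_reg = (direct sum over all irreducibles V_i) d_i V_i. The irreducible dimensions for Z/6Z x D_7 are 1, 1, 1, 1, 1, 1, 1, 1, 1, 1, 1, 1, 2, 2, 2, 2, 2, 2, 2, 2, 2, 2, 2, 2, 2, 2, 2, 2, 2, 2: 12 irreducibles of dimension 1, each with multiplicity 1; 18 irreducibles of dimension 2, each with multiplicity 2. Total dimension 12*1*1 + 18*2*2 = 84 = |G|.

Working: General theorem: in the regular representation of a finite group G, each irreducible appears with multiplicity equal to its dimension. Check: dim(rho_reg) = sum d_i^2 = 1 + 1 + 1 + 1 + 1 + 1 + 1 + 1 + 1 + 1 + 1 + 1 + 4 + 4 + 4 + 4 + 4 + 4 + 4 + 4 + 4 + 4 + 4 + 4 + 4 + 4 + 4 + 4 + 4 + 4 = 84 = |G|.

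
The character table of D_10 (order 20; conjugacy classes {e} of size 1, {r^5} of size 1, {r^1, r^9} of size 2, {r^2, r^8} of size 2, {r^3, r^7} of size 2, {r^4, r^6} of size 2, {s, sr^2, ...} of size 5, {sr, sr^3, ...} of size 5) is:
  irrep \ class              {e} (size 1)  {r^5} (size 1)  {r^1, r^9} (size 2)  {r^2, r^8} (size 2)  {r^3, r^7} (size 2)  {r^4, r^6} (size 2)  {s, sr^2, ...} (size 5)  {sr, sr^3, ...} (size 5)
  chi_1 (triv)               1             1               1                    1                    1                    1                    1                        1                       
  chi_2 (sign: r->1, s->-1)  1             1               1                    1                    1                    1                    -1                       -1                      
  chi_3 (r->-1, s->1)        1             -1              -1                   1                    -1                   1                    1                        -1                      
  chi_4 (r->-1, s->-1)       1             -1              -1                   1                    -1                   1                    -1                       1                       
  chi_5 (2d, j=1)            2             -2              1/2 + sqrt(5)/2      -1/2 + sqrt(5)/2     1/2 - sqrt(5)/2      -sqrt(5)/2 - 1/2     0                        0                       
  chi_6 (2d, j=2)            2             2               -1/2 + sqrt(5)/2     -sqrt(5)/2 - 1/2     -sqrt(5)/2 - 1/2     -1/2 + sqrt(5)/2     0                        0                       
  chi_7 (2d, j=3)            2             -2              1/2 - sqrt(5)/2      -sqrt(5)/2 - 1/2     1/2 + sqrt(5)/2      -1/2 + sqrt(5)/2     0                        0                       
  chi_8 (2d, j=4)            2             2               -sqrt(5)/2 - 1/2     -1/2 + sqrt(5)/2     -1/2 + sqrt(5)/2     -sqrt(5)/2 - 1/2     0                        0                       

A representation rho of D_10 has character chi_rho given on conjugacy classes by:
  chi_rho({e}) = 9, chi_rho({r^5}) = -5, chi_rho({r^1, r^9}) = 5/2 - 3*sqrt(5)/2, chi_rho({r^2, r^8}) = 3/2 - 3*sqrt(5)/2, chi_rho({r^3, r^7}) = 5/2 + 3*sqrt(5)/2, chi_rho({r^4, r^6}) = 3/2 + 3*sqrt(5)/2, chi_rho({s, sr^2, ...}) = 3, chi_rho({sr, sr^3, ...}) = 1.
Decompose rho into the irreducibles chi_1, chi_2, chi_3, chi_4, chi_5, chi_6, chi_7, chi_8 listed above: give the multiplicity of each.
Multiplicities: chi_1: 2, chi_2: 0, chi_3: 1, chi_4: 0, chi_5: 0, chi_6: 0, chi_7: 3, chi_8: 0.

Why: Use <chi_rho, chi> = (1/|G|) sum_C |C| * chi_rho(C) * conj(chi(C)) with |G| = 20 for each irreducible chi in the table:
  <chi_rho, chi_1> = (1/20)[1*(9)*conj(1) + 1*(-5)*conj(1) + 2*(5/2 - 3*sqrt(5)/2)*conj(1) + 2*(3/2 - 3*sqrt(5)/2)*conj(1) + 2*(5/2 + 3*sqrt(5)/2)*conj(1) + 2*(3/2 + 3*sqrt(5)/2)*conj(1) + 5*(3)*conj(1) + 5*(1)*conj(1)]
      = (1/20)[(9) + (-5) + (5 - 3*sqrt(5)) + (3 - 3*sqrt(5)) + (5 + 3*sqrt(5)) + (3 + 3*sqrt(5)) + (15) + (5)] = 40/20 = 2
  <chi_rho, chi_2> = (1/20)[1*(9)*conj(1) + 1*(-5)*conj(1) + 2*(5/2 - 3*sqrt(5)/2)*conj(1) + 2*(3/2 - 3*sqrt(5)/2)*conj(1) + 2*(5/2 + 3*sqrt(5)/2)*conj(1) + 2*(3/2 + 3*sqrt(5)/2)*conj(1) + 5*(3)*conj(-1) + 5*(1)*conj(-1)]
      = (1/20)[(9) + (-5) + (5 - 3*sqrt(5)) + (3 - 3*sqrt(5)) + (5 + 3*sqrt(5)) + (3 + 3*sqrt(5)) + (-15) + (-5)] = 0/20 = 0
  <chi_rho, chi_3> = (1/20)[1*(9)*conj(1) + 1*(-5)*conj(-1) + 2*(5/2 - 3*sqrt(5)/2)*conj(-1) + 2*(3/2 - 3*sqrt(5)/2)*conj(1) + 2*(5/2 + 3*sqrt(5)/2)*conj(-1) + 2*(3/2 + 3*sqrt(5)/2)*conj(1) + 5*(3)*conj(1) + 5*(1)*conj(-1)]
      = (1/20)[(9) + (5) + (-5 + 3*sqrt(5)) + (3 - 3*sqrt(5)) + (-3*sqrt(5) - 5) + (3 + 3*sqrt(5)) + (15) + (-5)] = 20/20 = 1
  <chi_rho, chi_4> = (1/20)[1*(9)*conj(1) + 1*(-5)*conj(-1) + 2*(5/2 - 3*sqrt(5)/2)*conj(-1) + 2*(3/2 - 3*sqrt(5)/2)*conj(1) + 2*(5/2 + 3*sqrt(5)/2)*conj(-1) + 2*(3/2 + 3*sqrt(5)/2)*conj(1) + 5*(3)*conj(-1) + 5*(1)*conj(1)]
      = (1/20)[(9) + (5) + (-5 + 3*sqrt(5)) + (3 - 3*sqrt(5)) + (-3*sqrt(5) - 5) + (3 + 3*sqrt(5)) + (-15) + (5)] = 0/20 = 0
  <chi_rho, chi_5> = (1/20)[1*(9)*conj(2) + 1*(-5)*conj(-2) + 2*(5/2 - 3*sqrt(5)/2)*conj(1/2 + sqrt(5)/2) + 2*(3/2 - 3*sqrt(5)/2)*conj(-1/2 + sqrt(5)/2) + 2*(5/2 + 3*sqrt(5)/2)*conj(1/2 - sqrt(5)/2) + 2*(3/2 + 3*sqrt(5)/2)*conj(-sqrt(5)/2 - 1/2) + 5*(3)*conj(0) + 5*(1)*conj(0)]
      = (1/20)[(18) + (10) + (-5 + sqrt(5)) + (-9 + 3*sqrt(5)) + (-5 - sqrt(5)) + (-9 - 3*sqrt(5)) + (0) + (0)] = 0/20 = 0
  <chi_rho, chi_6> = (1/20)[1*(9)*conj(2) + 1*(-5)*conj(2) + 2*(5/2 - 3*sqrt(5)/2)*conj(-1/2 + sqrt(5)/2) + 2*(3/2 - 3*sqrt(5)/2)*conj(-sqrt(5)/2 - 1/2) + 2*(5/2 + 3*sqrt(5)/2)*conj(-sqrt(5)/2 - 1/2) + 2*(3/2 + 3*sqrt(5)/2)*conj(-1/2 + sqrt(5)/2) + 5*(3)*conj(0) + 5*(1)*conj(0)]
      = (1/20)[(18) + (-10) + (-10 + 4*sqrt(5)) + (6) + (-10 - 4*sqrt(5)) + (6) + (0) + (0)] = 0/20 = 0
  <chi_rho, chi_7> = (1/20)[1*(9)*conj(2) + 1*(-5)*conj(-2) + 2*(5/2 - 3*sqrt(5)/2)*conj(1/2 - sqrt(5)/2) + 2*(3/2 - 3*sqrt(5)/2)*conj(-sqrt(5)/2 - 1/2) + 2*(5/2 + 3*sqrt(5)/2)*conj(1/2 + sqrt(5)/2) + 2*(3/2 + 3*sqrt(5)/2)*conj(-1/2 + sqrt(5)/2) + 5*(3)*conj(0) + 5*(1)*conj(0)]
      = (1/20)[(18) + (10) + (10 - 4*sqrt(5)) + (6) + (4*sqrt(5) + 10) + (6) + (0) + (0)] = 60/20 = 3
  <chi_rho, chi_8> = (1/20)[1*(9)*conj(2) + 1*(-5)*conj(2) + 2*(5/2 - 3*sqrt(5)/2)*conj(-sqrt(5)/2 - 1/2) + 2*(3/2 - 3*sqrt(5)/2)*conj(-1/2 + sqrt(5)/2) + 2*(5/2 + 3*sqrt(5)/2)*conj(-1/2 + sqrt(5)/2) + 2*(3/2 + 3*sqrt(5)/2)*conj(-sqrt(5)/2 - 1/2) + 5*(3)*conj(0) + 5*(1)*conj(0)]
      = (1/20)[(18) + (-10) + (5 - sqrt(5)) + (-9 + 3*sqrt(5)) + (sqrt(5) + 5) + (-9 - 3*sqrt(5)) + (0) + (0)] = 0/20 = 0
Dimension check: dim(rho) = sum (mult * dim) = 2*1 + 0*1 + 1*1 + 0*1 + 0*2 + 0*2 + 3*2 + 0*2 = 9 = chi_rho(e) = 9.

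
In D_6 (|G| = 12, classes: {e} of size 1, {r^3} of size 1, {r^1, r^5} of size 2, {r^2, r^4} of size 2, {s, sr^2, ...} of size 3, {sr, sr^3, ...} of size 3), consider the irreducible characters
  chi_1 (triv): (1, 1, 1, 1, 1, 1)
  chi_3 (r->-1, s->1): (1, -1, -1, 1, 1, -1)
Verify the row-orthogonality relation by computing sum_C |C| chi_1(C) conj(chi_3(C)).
Sum = 0; so <chi_1, chi_3> = 0 (distinct irreducibles are orthogonal).

Compute term by term over conjugacy classes (|C| * chi_1(C) * conj(chi_3(C))):
  1*(1)*conj(1) + 1*(1)*conj(-1) + 2*(1)*conj(-1) + 2*(1)*conj(1) + 3*(1)*conj(1) + 3*(1)*conj(-1)
  = (1) + (-1) + (-2) + (2) + (3) + (-3)
  = 0.
Dividing by |G| = 12 gives 0/12 = 0, matching the row-orthogonality relation <chi_1, chi_3> = [chi_1 = chi_3].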